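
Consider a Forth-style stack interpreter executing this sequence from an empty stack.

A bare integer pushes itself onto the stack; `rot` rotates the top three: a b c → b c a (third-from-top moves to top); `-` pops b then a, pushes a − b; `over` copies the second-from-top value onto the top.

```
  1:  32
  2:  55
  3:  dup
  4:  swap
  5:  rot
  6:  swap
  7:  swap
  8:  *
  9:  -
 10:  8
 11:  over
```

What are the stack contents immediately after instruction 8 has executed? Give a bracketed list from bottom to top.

32    [32]
55    [32, 55]
dup   [32, 55, 55]
swap  [32, 55, 55]
rot   [55, 55, 32]
swap  [55, 32, 55]
swap  [55, 55, 32]
*     [55, 1760]

[55, 1760]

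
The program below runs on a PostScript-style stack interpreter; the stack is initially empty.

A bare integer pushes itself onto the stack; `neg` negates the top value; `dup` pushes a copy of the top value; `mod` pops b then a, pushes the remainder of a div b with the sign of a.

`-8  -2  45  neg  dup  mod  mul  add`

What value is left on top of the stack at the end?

-8

-8   [-8]
-2   [-8, -2]
45   [-8, -2, 45]
neg  [-8, -2, -45]
dup  [-8, -2, -45, -45]
mod  [-8, -2, 0]
mul  [-8, 0]
add  [-8]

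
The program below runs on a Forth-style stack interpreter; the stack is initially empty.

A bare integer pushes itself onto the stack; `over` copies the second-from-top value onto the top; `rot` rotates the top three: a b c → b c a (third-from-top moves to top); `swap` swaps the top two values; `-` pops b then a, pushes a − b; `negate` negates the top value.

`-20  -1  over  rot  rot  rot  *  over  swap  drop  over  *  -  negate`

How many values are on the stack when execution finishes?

1

-20     [-20]
-1      [-20, -1]
over    [-20, -1, -20]
rot     [-1, -20, -20]
rot     [-20, -20, -1]
rot     [-20, -1, -20]
*       [-20, 20]
over    [-20, 20, -20]
swap    [-20, -20, 20]
drop    [-20, -20]
over    [-20, -20, -20]
*       [-20, 400]
-       [-420]
negate  [420]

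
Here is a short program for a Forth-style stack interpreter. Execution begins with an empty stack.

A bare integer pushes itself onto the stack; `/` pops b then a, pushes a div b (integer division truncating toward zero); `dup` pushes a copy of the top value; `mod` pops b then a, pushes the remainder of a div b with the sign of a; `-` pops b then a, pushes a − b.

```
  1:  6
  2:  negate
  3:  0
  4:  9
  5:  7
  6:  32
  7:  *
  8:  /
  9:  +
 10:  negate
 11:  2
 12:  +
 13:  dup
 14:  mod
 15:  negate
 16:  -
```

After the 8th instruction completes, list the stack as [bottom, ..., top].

6      : [6]
negate : [-6]
0      : [-6, 0]
9      : [-6, 0, 9]
7      : [-6, 0, 9, 7]
32     : [-6, 0, 9, 7, 32]
*      : [-6, 0, 9, 224]
/      : [-6, 0, 0]

[-6, 0, 0]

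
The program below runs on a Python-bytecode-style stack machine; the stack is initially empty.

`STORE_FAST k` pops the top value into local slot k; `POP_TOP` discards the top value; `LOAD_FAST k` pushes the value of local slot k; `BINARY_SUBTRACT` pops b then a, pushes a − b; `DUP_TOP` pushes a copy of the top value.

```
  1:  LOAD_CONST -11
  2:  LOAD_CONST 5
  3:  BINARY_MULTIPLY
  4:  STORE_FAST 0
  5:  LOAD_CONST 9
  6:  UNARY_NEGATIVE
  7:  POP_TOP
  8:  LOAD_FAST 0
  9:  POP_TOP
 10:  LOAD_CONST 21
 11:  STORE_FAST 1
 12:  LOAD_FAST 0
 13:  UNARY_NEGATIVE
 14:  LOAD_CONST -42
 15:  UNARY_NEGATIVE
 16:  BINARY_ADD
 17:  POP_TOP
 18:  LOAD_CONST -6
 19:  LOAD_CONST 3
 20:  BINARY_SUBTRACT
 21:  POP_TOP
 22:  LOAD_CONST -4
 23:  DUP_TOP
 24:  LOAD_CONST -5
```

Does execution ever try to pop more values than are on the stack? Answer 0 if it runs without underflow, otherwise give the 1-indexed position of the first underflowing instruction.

0

LOAD_CONST -11  -> [-11]
LOAD_CONST 5    -> [-11, 5]
BINARY_MULTIPLY -> [-55]
STORE_FAST 0    -> []
LOAD_CONST 9    -> [9]
UNARY_NEGATIVE  -> [-9]
POP_TOP         -> []
LOAD_FAST 0     -> [-55]
POP_TOP         -> []
LOAD_CONST 21   -> [21]
STORE_FAST 1    -> []
LOAD_FAST 0     -> [-55]
UNARY_NEGATIVE  -> [55]
LOAD_CONST -42  -> [55, -42]
UNARY_NEGATIVE  -> [55, 42]
BINARY_ADD      -> [97]
POP_TOP         -> []
LOAD_CONST -6   -> [-6]
LOAD_CONST 3    -> [-6, 3]
BINARY_SUBTRACT -> [-9]
POP_TOP         -> []
LOAD_CONST -4   -> [-4]
DUP_TOP         -> [-4, -4]
LOAD_CONST -5   -> [-4, -4, -5]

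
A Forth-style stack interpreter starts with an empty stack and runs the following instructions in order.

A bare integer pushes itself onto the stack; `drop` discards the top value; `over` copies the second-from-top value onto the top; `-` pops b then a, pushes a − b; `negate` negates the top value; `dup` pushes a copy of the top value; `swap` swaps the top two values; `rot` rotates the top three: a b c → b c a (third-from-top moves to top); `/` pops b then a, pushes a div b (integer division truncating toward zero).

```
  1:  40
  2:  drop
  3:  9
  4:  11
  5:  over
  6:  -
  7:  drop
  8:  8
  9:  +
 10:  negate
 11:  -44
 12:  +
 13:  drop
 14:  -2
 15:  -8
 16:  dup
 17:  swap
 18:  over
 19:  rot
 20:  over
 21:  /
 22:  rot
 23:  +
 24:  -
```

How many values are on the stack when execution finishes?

40     -> [40]
drop   -> []
9      -> [9]
11     -> [9, 11]
over   -> [9, 11, 9]
-      -> [9, 2]
drop   -> [9]
8      -> [9, 8]
+      -> [17]
negate -> [-17]
-44    -> [-17, -44]
+      -> [-61]
drop   -> []
-2     -> [-2]
-8     -> [-2, -8]
dup    -> [-2, -8, -8]
swap   -> [-2, -8, -8]
over   -> [-2, -8, -8, -8]
rot    -> [-2, -8, -8, -8]
over   -> [-2, -8, -8, -8, -8]
/      -> [-2, -8, -8, 1]
rot    -> [-2, -8, 1, -8]
+      -> [-2, -8, -7]
-      -> [-2, -1]

2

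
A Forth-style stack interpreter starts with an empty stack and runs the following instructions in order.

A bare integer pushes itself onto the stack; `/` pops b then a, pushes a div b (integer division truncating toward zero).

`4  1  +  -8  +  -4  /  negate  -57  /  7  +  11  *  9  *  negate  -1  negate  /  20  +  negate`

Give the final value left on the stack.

673

4      -> 4
1      -> 4 1
+      -> 5
-8     -> 5 -8
+      -> -3
-4     -> -3 -4
/      -> 0
negate -> 0
-57    -> 0 -57
/      -> 0
7      -> 0 7
+      -> 7
11     -> 7 11
*      -> 77
9      -> 77 9
*      -> 693
negate -> -693
-1     -> -693 -1
negate -> -693 1
/      -> -693
20     -> -693 20
+      -> -673
negate -> 673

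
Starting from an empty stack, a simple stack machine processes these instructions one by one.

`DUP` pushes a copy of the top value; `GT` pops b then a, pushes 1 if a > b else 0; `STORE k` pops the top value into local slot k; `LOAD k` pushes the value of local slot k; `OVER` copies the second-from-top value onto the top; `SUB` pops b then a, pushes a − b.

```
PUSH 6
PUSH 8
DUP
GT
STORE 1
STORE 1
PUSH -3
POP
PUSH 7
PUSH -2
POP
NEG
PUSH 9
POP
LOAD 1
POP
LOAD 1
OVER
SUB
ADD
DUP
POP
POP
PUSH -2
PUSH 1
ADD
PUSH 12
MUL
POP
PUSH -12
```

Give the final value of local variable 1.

6

PUSH 6   : [6]
PUSH 8   : [6, 8]
DUP      : [6, 8, 8]
GT       : [6, 0]
STORE 1  : [6]
STORE 1  : []
PUSH -3  : [-3]
POP      : []
PUSH 7   : [7]
PUSH -2  : [7, -2]
POP      : [7]
NEG      : [-7]
PUSH 9   : [-7, 9]
POP      : [-7]
LOAD 1   : [-7, 6]
POP      : [-7]
LOAD 1   : [-7, 6]
OVER     : [-7, 6, -7]
SUB      : [-7, 13]
ADD      : [6]
DUP      : [6, 6]
POP      : [6]
POP      : []
PUSH -2  : [-2]
PUSH 1   : [-2, 1]
ADD      : [-1]
PUSH 12  : [-1, 12]
MUL      : [-12]
POP      : []
PUSH -12 : [-12]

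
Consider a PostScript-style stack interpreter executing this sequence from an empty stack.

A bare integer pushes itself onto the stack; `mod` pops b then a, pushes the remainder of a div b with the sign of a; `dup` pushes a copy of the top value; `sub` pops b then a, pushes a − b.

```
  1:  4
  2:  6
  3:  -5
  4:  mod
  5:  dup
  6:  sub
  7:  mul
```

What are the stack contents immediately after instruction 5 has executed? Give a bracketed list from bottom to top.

[4, 1, 1]

4    4
6    4 6
-5   4 6 -5
mod  4 1
dup  4 1 1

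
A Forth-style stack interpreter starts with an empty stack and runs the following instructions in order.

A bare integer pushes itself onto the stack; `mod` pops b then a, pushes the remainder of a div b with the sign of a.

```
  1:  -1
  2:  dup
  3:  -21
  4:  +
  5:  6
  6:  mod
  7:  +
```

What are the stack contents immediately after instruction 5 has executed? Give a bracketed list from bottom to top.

[-1, -22, 6]

-1  → -1
dup → -1 -1
-21 → -1 -1 -21
+   → -1 -22
6   → -1 -22 6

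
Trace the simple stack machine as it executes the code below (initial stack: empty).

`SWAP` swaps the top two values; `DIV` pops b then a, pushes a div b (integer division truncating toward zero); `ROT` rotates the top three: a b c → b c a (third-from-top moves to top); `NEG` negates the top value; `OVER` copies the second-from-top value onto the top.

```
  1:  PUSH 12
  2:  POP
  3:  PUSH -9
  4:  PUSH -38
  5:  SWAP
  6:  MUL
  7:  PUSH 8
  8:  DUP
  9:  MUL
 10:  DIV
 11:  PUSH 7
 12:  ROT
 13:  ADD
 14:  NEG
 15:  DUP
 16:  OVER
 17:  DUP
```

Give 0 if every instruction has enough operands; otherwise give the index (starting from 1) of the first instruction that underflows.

12

PUSH 12  -> [12]
POP      -> []
PUSH -9  -> [-9]
PUSH -38 -> [-9, -38]
SWAP     -> [-38, -9]
MUL      -> [342]
PUSH 8   -> [342, 8]
DUP      -> [342, 8, 8]
MUL      -> [342, 64]
DIV      -> [5]
PUSH 7   -> [5, 7]
ROT  — needs 3 operands, stack has 2 → underflow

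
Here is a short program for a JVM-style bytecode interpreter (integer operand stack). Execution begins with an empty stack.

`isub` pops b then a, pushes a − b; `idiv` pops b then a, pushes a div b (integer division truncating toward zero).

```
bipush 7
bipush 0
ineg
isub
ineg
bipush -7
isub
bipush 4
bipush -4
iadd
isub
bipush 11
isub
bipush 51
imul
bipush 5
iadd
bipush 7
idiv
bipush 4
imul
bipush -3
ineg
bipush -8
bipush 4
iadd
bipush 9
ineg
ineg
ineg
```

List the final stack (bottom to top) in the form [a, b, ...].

[-316, 3, -4, -9]

bipush 7  : [7]
bipush 0  : [7, 0]
ineg      : [7, 0]
isub      : [7]
ineg      : [-7]
bipush -7 : [-7, -7]
isub      : [0]
bipush 4  : [0, 4]
bipush -4 : [0, 4, -4]
iadd      : [0, 0]
isub      : [0]
bipush 11 : [0, 11]
isub      : [-11]
bipush 51 : [-11, 51]
imul      : [-561]
bipush 5  : [-561, 5]
iadd      : [-556]
bipush 7  : [-556, 7]
idiv      : [-79]
bipush 4  : [-79, 4]
imul      : [-316]
bipush -3 : [-316, -3]
ineg      : [-316, 3]
bipush -8 : [-316, 3, -8]
bipush 4  : [-316, 3, -8, 4]
iadd      : [-316, 3, -4]
bipush 9  : [-316, 3, -4, 9]
ineg      : [-316, 3, -4, -9]
ineg      : [-316, 3, -4, 9]
ineg      : [-316, 3, -4, -9]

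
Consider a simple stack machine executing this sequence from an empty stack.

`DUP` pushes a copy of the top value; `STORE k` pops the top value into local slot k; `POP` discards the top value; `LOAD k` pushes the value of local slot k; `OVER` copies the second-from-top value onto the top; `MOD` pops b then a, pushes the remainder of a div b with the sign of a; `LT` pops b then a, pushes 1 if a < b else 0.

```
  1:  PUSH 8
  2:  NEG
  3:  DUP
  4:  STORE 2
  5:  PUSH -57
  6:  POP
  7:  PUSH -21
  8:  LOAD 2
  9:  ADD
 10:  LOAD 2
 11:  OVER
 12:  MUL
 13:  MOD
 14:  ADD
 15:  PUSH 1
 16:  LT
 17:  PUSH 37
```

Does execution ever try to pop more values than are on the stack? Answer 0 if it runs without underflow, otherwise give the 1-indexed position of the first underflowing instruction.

0

PUSH 8   -> [8]
NEG      -> [-8]
DUP      -> [-8, -8]
STORE 2  -> [-8]
PUSH -57 -> [-8, -57]
POP      -> [-8]
PUSH -21 -> [-8, -21]
LOAD 2   -> [-8, -21, -8]
ADD      -> [-8, -29]
LOAD 2   -> [-8, -29, -8]
OVER     -> [-8, -29, -8, -29]
MUL      -> [-8, -29, 232]
MOD      -> [-8, -29]
ADD      -> [-37]
PUSH 1   -> [-37, 1]
LT       -> [1]
PUSH 37  -> [1, 37]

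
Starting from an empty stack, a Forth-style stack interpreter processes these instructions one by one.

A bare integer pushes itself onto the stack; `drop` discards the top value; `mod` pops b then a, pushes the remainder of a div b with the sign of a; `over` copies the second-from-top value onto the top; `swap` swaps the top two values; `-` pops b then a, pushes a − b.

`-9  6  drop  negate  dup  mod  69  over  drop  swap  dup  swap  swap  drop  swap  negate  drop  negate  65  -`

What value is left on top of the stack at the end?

-9     → -9
6      → -9 6
drop   → -9
negate → 9
dup    → 9 9
mod    → 0
69     → 0 69
over   → 0 69 0
drop   → 0 69
swap   → 69 0
dup    → 69 0 0
swap   → 69 0 0
swap   → 69 0 0
drop   → 69 0
swap   → 0 69
negate → 0 -69
drop   → 0
negate → 0
65     → 0 65
-      → -65

-65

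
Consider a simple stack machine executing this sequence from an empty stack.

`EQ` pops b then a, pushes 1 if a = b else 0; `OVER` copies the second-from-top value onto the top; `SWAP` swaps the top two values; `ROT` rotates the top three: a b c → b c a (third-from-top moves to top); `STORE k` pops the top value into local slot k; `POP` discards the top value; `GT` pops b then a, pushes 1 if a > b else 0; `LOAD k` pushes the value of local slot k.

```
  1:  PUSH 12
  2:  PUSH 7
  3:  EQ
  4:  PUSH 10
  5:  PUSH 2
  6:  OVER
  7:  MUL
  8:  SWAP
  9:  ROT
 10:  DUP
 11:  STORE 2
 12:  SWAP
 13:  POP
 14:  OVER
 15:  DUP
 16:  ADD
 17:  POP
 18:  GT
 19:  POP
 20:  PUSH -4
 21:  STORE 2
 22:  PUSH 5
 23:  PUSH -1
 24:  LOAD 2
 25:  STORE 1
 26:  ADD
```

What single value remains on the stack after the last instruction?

4

PUSH 12 : [12]
PUSH 7  : [12, 7]
EQ      : [0]
PUSH 10 : [0, 10]
PUSH 2  : [0, 10, 2]
OVER    : [0, 10, 2, 10]
MUL     : [0, 10, 20]
SWAP    : [0, 20, 10]
ROT     : [20, 10, 0]
DUP     : [20, 10, 0, 0]
STORE 2 : [20, 10, 0]
SWAP    : [20, 0, 10]
POP     : [20, 0]
OVER    : [20, 0, 20]
DUP     : [20, 0, 20, 20]
ADD     : [20, 0, 40]
POP     : [20, 0]
GT      : [1]
POP     : []
PUSH -4 : [-4]
STORE 2 : []
PUSH 5  : [5]
PUSH -1 : [5, -1]
LOAD 2  : [5, -1, -4]
STORE 1 : [5, -1]
ADD     : [4]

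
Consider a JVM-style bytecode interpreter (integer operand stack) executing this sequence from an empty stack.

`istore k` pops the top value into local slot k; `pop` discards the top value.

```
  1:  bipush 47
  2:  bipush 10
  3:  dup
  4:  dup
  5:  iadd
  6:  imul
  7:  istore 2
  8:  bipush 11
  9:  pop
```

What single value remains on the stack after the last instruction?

bipush 47  [47]
bipush 10  [47, 10]
dup        [47, 10, 10]
dup        [47, 10, 10, 10]
iadd       [47, 10, 20]
imul       [47, 200]
istore 2   [47]
bipush 11  [47, 11]
pop        [47]

47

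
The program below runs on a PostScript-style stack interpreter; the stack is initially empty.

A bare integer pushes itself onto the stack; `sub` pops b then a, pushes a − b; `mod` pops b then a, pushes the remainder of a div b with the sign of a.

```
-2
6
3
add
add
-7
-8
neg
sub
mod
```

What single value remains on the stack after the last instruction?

-2   [-2]
6    [-2, 6]
3    [-2, 6, 3]
add  [-2, 9]
add  [7]
-7   [7, -7]
-8   [7, -7, -8]
neg  [7, -7, 8]
sub  [7, -15]
mod  [7]

7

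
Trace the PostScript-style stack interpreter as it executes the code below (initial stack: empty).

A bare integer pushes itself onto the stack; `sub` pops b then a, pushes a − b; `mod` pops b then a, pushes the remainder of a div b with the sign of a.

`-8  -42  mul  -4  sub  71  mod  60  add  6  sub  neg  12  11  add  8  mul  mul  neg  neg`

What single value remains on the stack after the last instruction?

-8   [-8]
-42  [-8, -42]
mul  [336]
-4   [336, -4]
sub  [340]
71   [340, 71]
mod  [56]
60   [56, 60]
add  [116]
6    [116, 6]
sub  [110]
neg  [-110]
12   [-110, 12]
11   [-110, 12, 11]
add  [-110, 23]
8    [-110, 23, 8]
mul  [-110, 184]
mul  [-20240]
neg  [20240]
neg  [-20240]

-20240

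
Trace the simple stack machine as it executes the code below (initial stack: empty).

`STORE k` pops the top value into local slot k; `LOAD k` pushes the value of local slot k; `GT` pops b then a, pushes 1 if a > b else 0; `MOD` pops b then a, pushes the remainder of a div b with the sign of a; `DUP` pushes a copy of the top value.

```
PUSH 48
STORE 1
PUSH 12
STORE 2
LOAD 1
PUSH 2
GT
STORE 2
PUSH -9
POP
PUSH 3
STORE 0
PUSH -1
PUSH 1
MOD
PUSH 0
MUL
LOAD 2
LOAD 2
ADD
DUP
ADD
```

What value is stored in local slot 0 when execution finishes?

3

PUSH 48 -> [48]
STORE 1 -> []
PUSH 12 -> [12]
STORE 2 -> []
LOAD 1  -> [48]
PUSH 2  -> [48, 2]
GT      -> [1]
STORE 2 -> []
PUSH -9 -> [-9]
POP     -> []
PUSH 3  -> [3]
STORE 0 -> []
PUSH -1 -> [-1]
PUSH 1  -> [-1, 1]
MOD     -> [0]
PUSH 0  -> [0, 0]
MUL     -> [0]
LOAD 2  -> [0, 1]
LOAD 2  -> [0, 1, 1]
ADD     -> [0, 2]
DUP     -> [0, 2, 2]
ADD     -> [0, 4]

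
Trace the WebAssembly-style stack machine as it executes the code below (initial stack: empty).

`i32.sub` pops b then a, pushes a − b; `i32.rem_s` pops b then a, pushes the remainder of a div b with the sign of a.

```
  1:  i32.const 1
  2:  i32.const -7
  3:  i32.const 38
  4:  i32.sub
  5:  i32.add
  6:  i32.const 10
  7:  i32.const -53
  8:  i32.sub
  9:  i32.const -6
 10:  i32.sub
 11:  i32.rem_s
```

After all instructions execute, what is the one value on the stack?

-44

i32.const 1   : 1
i32.const -7  : 1 -7
i32.const 38  : 1 -7 38
i32.sub       : 1 -45
i32.add       : -44
i32.const 10  : -44 10
i32.const -53 : -44 10 -53
i32.sub       : -44 63
i32.const -6  : -44 63 -6
i32.sub       : -44 69
i32.rem_s     : -44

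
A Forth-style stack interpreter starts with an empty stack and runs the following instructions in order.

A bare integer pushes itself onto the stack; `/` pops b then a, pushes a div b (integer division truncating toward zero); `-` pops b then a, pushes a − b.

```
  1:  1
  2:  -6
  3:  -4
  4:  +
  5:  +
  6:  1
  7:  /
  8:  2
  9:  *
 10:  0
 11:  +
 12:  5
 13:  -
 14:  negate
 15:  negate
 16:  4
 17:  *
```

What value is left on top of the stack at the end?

1      → 1
-6     → 1 -6
-4     → 1 -6 -4
+      → 1 -10
+      → -9
1      → -9 1
/      → -9
2      → -9 2
*      → -18
0      → -18 0
+      → -18
5      → -18 5
-      → -23
negate → 23
negate → -23
4      → -23 4
*      → -92

-92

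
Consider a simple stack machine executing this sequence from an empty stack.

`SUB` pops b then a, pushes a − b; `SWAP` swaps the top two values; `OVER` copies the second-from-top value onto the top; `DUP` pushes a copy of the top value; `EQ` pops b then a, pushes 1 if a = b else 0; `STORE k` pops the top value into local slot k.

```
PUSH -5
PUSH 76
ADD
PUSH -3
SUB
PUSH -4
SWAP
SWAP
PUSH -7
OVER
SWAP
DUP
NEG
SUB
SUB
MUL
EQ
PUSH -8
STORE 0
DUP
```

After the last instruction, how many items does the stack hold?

2

PUSH -5  -5
PUSH 76  -5 76
ADD      71
PUSH -3  71 -3
SUB      74
PUSH -4  74 -4
SWAP     -4 74
SWAP     74 -4
PUSH -7  74 -4 -7
OVER     74 -4 -7 -4
SWAP     74 -4 -4 -7
DUP      74 -4 -4 -7 -7
NEG      74 -4 -4 -7 7
SUB      74 -4 -4 -14
SUB      74 -4 10
MUL      74 -40
EQ       0
PUSH -8  0 -8
STORE 0  0
DUP      0 0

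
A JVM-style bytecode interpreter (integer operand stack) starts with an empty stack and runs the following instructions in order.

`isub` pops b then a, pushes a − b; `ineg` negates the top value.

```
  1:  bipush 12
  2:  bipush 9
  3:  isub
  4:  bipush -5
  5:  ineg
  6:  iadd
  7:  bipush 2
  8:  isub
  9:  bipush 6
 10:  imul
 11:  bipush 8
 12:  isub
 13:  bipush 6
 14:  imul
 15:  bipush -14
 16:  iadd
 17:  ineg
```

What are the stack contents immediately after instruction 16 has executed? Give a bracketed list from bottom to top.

bipush 12  → [12]
bipush 9   → [12, 9]
isub       → [3]
bipush -5  → [3, -5]
ineg       → [3, 5]
iadd       → [8]
bipush 2   → [8, 2]
isub       → [6]
bipush 6   → [6, 6]
imul       → [36]
bipush 8   → [36, 8]
isub       → [28]
bipush 6   → [28, 6]
imul       → [168]
bipush -14 → [168, -14]
iadd       → [154]

[154]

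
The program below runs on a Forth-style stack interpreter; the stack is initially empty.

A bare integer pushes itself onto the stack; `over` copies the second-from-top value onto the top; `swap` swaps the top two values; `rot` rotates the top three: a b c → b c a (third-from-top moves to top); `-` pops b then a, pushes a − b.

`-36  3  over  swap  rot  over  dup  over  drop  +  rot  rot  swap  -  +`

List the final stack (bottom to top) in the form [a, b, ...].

[-36, -33]

-36  : [-36]
3    : [-36, 3]
over : [-36, 3, -36]
swap : [-36, -36, 3]
rot  : [-36, 3, -36]
over : [-36, 3, -36, 3]
dup  : [-36, 3, -36, 3, 3]
over : [-36, 3, -36, 3, 3, 3]
drop : [-36, 3, -36, 3, 3]
+    : [-36, 3, -36, 6]
rot  : [-36, -36, 6, 3]
rot  : [-36, 6, 3, -36]
swap : [-36, 6, -36, 3]
-    : [-36, 6, -39]
+    : [-36, -33]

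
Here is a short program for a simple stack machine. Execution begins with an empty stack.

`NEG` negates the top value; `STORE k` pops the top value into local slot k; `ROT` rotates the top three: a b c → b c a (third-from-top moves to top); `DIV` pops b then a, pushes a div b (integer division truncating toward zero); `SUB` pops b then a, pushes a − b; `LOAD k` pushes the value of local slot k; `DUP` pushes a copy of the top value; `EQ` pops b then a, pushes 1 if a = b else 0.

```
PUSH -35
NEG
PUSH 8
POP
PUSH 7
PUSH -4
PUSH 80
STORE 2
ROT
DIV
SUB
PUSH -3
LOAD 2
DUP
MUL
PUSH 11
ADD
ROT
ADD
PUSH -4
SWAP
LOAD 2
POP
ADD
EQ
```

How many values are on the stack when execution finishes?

1

PUSH -35 → -35
NEG      → 35
PUSH 8   → 35 8
POP      → 35
PUSH 7   → 35 7
PUSH -4  → 35 7 -4
PUSH 80  → 35 7 -4 80
STORE 2  → 35 7 -4
ROT      → 7 -4 35
DIV      → 7 0
SUB      → 7
PUSH -3  → 7 -3
LOAD 2   → 7 -3 80
DUP      → 7 -3 80 80
MUL      → 7 -3 6400
PUSH 11  → 7 -3 6400 11
ADD      → 7 -3 6411
ROT      → -3 6411 7
ADD      → -3 6418
PUSH -4  → -3 6418 -4
SWAP     → -3 -4 6418
LOAD 2   → -3 -4 6418 80
POP      → -3 -4 6418
ADD      → -3 6414
EQ       → 0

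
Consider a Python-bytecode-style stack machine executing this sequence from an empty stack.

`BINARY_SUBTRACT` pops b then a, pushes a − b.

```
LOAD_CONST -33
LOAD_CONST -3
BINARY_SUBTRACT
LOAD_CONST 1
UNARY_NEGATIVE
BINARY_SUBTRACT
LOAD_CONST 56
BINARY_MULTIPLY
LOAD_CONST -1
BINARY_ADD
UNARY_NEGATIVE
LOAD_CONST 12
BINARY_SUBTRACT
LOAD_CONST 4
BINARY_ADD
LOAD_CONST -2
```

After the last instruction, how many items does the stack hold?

LOAD_CONST -33  → [-33]
LOAD_CONST -3   → [-33, -3]
BINARY_SUBTRACT → [-30]
LOAD_CONST 1    → [-30, 1]
UNARY_NEGATIVE  → [-30, -1]
BINARY_SUBTRACT → [-29]
LOAD_CONST 56   → [-29, 56]
BINARY_MULTIPLY → [-1624]
LOAD_CONST -1   → [-1624, -1]
BINARY_ADD      → [-1625]
UNARY_NEGATIVE  → [1625]
LOAD_CONST 12   → [1625, 12]
BINARY_SUBTRACT → [1613]
LOAD_CONST 4    → [1613, 4]
BINARY_ADD      → [1617]
LOAD_CONST -2   → [1617, -2]

2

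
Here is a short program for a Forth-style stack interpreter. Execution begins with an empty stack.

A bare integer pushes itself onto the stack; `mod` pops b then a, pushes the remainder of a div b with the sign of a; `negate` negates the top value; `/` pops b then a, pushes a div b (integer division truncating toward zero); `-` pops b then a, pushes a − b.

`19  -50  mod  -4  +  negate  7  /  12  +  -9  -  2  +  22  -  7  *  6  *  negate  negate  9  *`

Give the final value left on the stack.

19     → [19]
-50    → [19, -50]
mod    → [19]
-4     → [19, -4]
+      → [15]
negate → [-15]
7      → [-15, 7]
/      → [-2]
12     → [-2, 12]
+      → [10]
-9     → [10, -9]
-      → [19]
2      → [19, 2]
+      → [21]
22     → [21, 22]
-      → [-1]
7      → [-1, 7]
*      → [-7]
6      → [-7, 6]
*      → [-42]
negate → [42]
negate → [-42]
9      → [-42, 9]
*      → [-378]

-378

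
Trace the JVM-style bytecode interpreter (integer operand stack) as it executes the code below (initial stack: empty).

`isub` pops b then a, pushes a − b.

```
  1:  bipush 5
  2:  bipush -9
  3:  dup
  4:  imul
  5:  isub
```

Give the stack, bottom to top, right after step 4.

bipush 5   5
bipush -9  5 -9
dup        5 -9 -9
imul       5 81

[5, 81]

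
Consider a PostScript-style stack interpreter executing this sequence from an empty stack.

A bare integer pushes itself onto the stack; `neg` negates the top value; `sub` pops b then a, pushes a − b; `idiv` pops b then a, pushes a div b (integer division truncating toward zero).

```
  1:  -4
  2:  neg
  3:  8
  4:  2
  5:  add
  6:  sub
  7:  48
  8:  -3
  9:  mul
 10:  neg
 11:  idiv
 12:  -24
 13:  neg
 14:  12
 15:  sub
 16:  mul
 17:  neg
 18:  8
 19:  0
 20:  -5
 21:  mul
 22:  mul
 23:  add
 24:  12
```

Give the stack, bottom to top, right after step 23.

[0]

-4   → -4
neg  → 4
8    → 4 8
2    → 4 8 2
add  → 4 10
sub  → -6
48   → -6 48
-3   → -6 48 -3
mul  → -6 -144
neg  → -6 144
idiv → 0
-24  → 0 -24
neg  → 0 24
12   → 0 24 12
sub  → 0 12
mul  → 0
neg  → 0
8    → 0 8
0    → 0 8 0
-5   → 0 8 0 -5
mul  → 0 8 0
mul  → 0 0
add  → 0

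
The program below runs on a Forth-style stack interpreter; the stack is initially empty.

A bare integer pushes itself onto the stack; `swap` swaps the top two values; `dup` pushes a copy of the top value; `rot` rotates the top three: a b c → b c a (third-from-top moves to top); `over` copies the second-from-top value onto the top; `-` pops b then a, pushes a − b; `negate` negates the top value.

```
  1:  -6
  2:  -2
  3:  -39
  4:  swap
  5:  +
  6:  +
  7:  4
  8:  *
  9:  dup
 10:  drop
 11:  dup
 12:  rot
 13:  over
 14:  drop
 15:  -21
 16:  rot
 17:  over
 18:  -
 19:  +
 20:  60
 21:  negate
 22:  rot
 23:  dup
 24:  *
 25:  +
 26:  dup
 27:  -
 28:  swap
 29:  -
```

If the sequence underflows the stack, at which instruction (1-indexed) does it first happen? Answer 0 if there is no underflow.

12

-6   → [-6]
-2   → [-6, -2]
-39  → [-6, -2, -39]
swap → [-6, -39, -2]
+    → [-6, -41]
+    → [-47]
4    → [-47, 4]
*    → [-188]
dup  → [-188, -188]
drop → [-188]
dup  → [-188, -188]
rot  — needs 3 operands, stack has 2 → underflow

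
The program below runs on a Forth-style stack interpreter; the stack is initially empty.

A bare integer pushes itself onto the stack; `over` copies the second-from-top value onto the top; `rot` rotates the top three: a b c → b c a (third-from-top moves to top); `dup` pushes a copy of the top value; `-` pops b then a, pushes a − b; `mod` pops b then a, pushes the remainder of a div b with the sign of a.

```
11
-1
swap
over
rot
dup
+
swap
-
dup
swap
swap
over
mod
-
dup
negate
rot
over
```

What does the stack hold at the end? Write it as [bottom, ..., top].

11     -> [11]
-1     -> [11, -1]
swap   -> [-1, 11]
over   -> [-1, 11, -1]
rot    -> [11, -1, -1]
dup    -> [11, -1, -1, -1]
+      -> [11, -1, -2]
swap   -> [11, -2, -1]
-      -> [11, -1]
dup    -> [11, -1, -1]
swap   -> [11, -1, -1]
swap   -> [11, -1, -1]
over   -> [11, -1, -1, -1]
mod    -> [11, -1, 0]
-      -> [11, -1]
dup    -> [11, -1, -1]
negate -> [11, -1, 1]
rot    -> [-1, 1, 11]
over   -> [-1, 1, 11, 1]

[-1, 1, 11, 1]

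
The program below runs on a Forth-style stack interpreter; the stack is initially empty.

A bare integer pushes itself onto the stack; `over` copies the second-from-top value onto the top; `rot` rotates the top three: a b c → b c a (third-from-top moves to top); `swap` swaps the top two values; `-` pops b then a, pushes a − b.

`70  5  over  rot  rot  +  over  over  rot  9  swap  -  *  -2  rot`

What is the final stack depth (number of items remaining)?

4

70   : [70]
5    : [70, 5]
over : [70, 5, 70]
rot  : [5, 70, 70]
rot  : [70, 70, 5]
+    : [70, 75]
over : [70, 75, 70]
over : [70, 75, 70, 75]
rot  : [70, 70, 75, 75]
9    : [70, 70, 75, 75, 9]
swap : [70, 70, 75, 9, 75]
-    : [70, 70, 75, -66]
*    : [70, 70, -4950]
-2   : [70, 70, -4950, -2]
rot  : [70, -4950, -2, 70]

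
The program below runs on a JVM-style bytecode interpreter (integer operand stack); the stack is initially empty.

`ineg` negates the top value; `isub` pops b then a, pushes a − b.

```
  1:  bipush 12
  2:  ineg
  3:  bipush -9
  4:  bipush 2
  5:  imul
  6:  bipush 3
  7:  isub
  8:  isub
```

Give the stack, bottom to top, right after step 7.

bipush 12 : [12]
ineg      : [-12]
bipush -9 : [-12, -9]
bipush 2  : [-12, -9, 2]
imul      : [-12, -18]
bipush 3  : [-12, -18, 3]
isub      : [-12, -21]

[-12, -21]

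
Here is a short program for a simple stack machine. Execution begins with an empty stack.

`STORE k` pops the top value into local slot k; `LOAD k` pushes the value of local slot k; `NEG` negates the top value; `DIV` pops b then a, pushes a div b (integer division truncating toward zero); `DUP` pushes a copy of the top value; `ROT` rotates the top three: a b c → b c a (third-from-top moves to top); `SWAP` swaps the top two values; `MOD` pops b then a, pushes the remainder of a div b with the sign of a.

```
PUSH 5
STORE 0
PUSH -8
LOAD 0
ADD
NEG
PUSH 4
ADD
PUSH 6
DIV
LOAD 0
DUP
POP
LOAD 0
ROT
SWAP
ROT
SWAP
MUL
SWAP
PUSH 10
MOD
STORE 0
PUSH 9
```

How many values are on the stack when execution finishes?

PUSH 5  : [5]
STORE 0 : []
PUSH -8 : [-8]
LOAD 0  : [-8, 5]
ADD     : [-3]
NEG     : [3]
PUSH 4  : [3, 4]
ADD     : [7]
PUSH 6  : [7, 6]
DIV     : [1]
LOAD 0  : [1, 5]
DUP     : [1, 5, 5]
POP     : [1, 5]
LOAD 0  : [1, 5, 5]
ROT     : [5, 5, 1]
SWAP    : [5, 1, 5]
ROT     : [1, 5, 5]
SWAP    : [1, 5, 5]
MUL     : [1, 25]
SWAP    : [25, 1]
PUSH 10 : [25, 1, 10]
MOD     : [25, 1]
STORE 0 : [25]
PUSH 9  : [25, 9]

2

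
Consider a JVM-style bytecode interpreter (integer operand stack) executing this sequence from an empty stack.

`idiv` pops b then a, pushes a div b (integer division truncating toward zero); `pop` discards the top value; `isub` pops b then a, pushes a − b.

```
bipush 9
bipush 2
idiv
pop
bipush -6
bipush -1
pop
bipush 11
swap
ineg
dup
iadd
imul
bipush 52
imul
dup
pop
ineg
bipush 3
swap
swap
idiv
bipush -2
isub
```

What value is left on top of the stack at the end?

-2286

bipush 9  -> 9
bipush 2  -> 9 2
idiv      -> 4
pop       -> (empty)
bipush -6 -> -6
bipush -1 -> -6 -1
pop       -> -6
bipush 11 -> -6 11
swap      -> 11 -6
ineg      -> 11 6
dup       -> 11 6 6
iadd      -> 11 12
imul      -> 132
bipush 52 -> 132 52
imul      -> 6864
dup       -> 6864 6864
pop       -> 6864
ineg      -> -6864
bipush 3  -> -6864 3
swap      -> 3 -6864
swap      -> -6864 3
idiv      -> -2288
bipush -2 -> -2288 -2
isub      -> -2286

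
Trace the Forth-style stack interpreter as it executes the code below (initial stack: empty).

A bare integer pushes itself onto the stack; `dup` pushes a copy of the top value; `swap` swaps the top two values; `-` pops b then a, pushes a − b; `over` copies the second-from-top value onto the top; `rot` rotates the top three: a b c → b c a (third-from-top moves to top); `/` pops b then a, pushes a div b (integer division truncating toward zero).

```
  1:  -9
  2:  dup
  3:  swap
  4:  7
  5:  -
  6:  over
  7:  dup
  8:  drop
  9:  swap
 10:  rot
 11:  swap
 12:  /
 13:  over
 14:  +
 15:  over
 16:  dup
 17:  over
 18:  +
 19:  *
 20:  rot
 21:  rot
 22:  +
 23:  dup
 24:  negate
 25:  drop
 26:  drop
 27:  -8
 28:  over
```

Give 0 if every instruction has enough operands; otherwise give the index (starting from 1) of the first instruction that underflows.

-9      [-9]
dup     [-9, -9]
swap    [-9, -9]
7       [-9, -9, 7]
-       [-9, -16]
over    [-9, -16, -9]
dup     [-9, -16, -9, -9]
drop    [-9, -16, -9]
swap    [-9, -9, -16]
rot     [-9, -16, -9]
swap    [-9, -9, -16]
/       [-9, 0]
over    [-9, 0, -9]
+       [-9, -9]
over    [-9, -9, -9]
dup     [-9, -9, -9, -9]
over    [-9, -9, -9, -9, -9]
+       [-9, -9, -9, -18]
*       [-9, -9, 162]
rot     [-9, 162, -9]
rot     [162, -9, -9]
+       [162, -18]
dup     [162, -18, -18]
negate  [162, -18, 18]
drop    [162, -18]
drop    [162]
-8      [162, -8]
over    [162, -8, 162]

0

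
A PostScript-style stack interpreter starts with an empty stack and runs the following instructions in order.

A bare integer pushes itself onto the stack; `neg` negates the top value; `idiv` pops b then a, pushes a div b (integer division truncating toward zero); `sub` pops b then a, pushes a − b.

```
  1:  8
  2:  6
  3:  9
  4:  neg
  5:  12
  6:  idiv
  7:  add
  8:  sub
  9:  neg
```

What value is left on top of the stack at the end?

8    -> [8]
6    -> [8, 6]
9    -> [8, 6, 9]
neg  -> [8, 6, -9]
12   -> [8, 6, -9, 12]
idiv -> [8, 6, 0]
add  -> [8, 6]
sub  -> [2]
neg  -> [-2]

-2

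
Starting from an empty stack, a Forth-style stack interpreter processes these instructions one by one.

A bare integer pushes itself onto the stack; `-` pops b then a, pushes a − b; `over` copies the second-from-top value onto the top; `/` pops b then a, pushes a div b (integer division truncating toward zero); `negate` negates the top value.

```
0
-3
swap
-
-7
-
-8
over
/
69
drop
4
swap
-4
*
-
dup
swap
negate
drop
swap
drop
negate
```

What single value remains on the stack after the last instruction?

4

0      → [0]
-3     → [0, -3]
swap   → [-3, 0]
-      → [-3]
-7     → [-3, -7]
-      → [4]
-8     → [4, -8]
over   → [4, -8, 4]
/      → [4, -2]
69     → [4, -2, 69]
drop   → [4, -2]
4      → [4, -2, 4]
swap   → [4, 4, -2]
-4     → [4, 4, -2, -4]
*      → [4, 4, 8]
-      → [4, -4]
dup    → [4, -4, -4]
swap   → [4, -4, -4]
negate → [4, -4, 4]
drop   → [4, -4]
swap   → [-4, 4]
drop   → [-4]
negate → [4]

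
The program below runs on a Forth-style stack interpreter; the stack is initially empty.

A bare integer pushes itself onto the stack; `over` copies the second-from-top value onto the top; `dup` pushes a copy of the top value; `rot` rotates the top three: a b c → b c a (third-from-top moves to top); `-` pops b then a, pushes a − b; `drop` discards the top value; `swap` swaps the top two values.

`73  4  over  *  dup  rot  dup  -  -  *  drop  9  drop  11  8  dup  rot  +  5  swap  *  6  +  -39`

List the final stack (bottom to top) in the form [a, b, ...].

73   : 73
4    : 73 4
over : 73 4 73
*    : 73 292
dup  : 73 292 292
rot  : 292 292 73
dup  : 292 292 73 73
-    : 292 292 0
-    : 292 292
*    : 85264
drop : (empty)
9    : 9
drop : (empty)
11   : 11
8    : 11 8
dup  : 11 8 8
rot  : 8 8 11
+    : 8 19
5    : 8 19 5
swap : 8 5 19
*    : 8 95
6    : 8 95 6
+    : 8 101
-39  : 8 101 -39

[8, 101, -39]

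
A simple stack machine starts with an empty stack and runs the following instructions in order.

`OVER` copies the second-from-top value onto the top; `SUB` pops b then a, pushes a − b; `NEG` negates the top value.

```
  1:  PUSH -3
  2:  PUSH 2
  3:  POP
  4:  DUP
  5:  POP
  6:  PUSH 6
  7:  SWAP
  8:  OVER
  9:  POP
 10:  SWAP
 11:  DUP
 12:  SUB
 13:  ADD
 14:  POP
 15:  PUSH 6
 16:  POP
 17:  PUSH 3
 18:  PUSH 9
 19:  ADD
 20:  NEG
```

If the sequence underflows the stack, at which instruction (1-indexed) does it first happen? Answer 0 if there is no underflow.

0

PUSH -3 : [-3]
PUSH 2  : [-3, 2]
POP     : [-3]
DUP     : [-3, -3]
POP     : [-3]
PUSH 6  : [-3, 6]
SWAP    : [6, -3]
OVER    : [6, -3, 6]
POP     : [6, -3]
SWAP    : [-3, 6]
DUP     : [-3, 6, 6]
SUB     : [-3, 0]
ADD     : [-3]
POP     : []
PUSH 6  : [6]
POP     : []
PUSH 3  : [3]
PUSH 9  : [3, 9]
ADD     : [12]
NEG     : [-12]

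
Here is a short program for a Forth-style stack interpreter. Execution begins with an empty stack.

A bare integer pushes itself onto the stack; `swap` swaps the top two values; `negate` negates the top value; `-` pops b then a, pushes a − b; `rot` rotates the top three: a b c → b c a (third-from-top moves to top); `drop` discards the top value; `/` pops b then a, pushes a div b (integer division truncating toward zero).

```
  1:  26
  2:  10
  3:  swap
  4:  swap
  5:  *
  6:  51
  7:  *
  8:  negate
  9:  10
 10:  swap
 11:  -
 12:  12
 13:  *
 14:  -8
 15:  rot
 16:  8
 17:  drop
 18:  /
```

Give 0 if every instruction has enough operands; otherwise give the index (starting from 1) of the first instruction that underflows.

15

26     : [26]
10     : [26, 10]
swap   : [10, 26]
swap   : [26, 10]
*      : [260]
51     : [260, 51]
*      : [13260]
negate : [-13260]
10     : [-13260, 10]
swap   : [10, -13260]
-      : [13270]
12     : [13270, 12]
*      : [159240]
-8     : [159240, -8]
rot  — needs 3 operands, stack has 2 → underflow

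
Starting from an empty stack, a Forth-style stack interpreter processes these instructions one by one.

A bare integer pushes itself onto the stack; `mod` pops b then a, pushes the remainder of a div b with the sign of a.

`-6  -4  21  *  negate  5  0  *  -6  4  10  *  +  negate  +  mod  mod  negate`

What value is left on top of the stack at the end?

6

-6     → [-6]
-4     → [-6, -4]
21     → [-6, -4, 21]
*      → [-6, -84]
negate → [-6, 84]
5      → [-6, 84, 5]
0      → [-6, 84, 5, 0]
*      → [-6, 84, 0]
-6     → [-6, 84, 0, -6]
4      → [-6, 84, 0, -6, 4]
10     → [-6, 84, 0, -6, 4, 10]
*      → [-6, 84, 0, -6, 40]
+      → [-6, 84, 0, 34]
negate → [-6, 84, 0, -34]
+      → [-6, 84, -34]
mod    → [-6, 16]
mod    → [-6]
negate → [6]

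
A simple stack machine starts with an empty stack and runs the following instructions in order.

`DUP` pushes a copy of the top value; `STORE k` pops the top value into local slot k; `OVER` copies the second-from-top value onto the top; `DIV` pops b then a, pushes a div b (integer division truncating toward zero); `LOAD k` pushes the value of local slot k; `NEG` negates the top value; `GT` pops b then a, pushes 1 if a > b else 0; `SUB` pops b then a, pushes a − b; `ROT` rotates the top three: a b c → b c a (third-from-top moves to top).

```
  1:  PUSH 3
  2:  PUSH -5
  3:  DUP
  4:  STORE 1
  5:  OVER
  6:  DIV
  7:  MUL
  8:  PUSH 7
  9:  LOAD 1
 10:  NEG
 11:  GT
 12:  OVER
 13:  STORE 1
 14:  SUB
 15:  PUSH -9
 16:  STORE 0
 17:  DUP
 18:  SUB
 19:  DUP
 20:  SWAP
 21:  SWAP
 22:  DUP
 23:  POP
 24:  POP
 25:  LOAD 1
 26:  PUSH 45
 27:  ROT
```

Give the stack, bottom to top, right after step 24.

[0]

PUSH 3  : [3]
PUSH -5 : [3, -5]
DUP     : [3, -5, -5]
STORE 1 : [3, -5]
OVER    : [3, -5, 3]
DIV     : [3, -1]
MUL     : [-3]
PUSH 7  : [-3, 7]
LOAD 1  : [-3, 7, -5]
NEG     : [-3, 7, 5]
GT      : [-3, 1]
OVER    : [-3, 1, -3]
STORE 1 : [-3, 1]
SUB     : [-4]
PUSH -9 : [-4, -9]
STORE 0 : [-4]
DUP     : [-4, -4]
SUB     : [0]
DUP     : [0, 0]
SWAP    : [0, 0]
SWAP    : [0, 0]
DUP     : [0, 0, 0]
POP     : [0, 0]
POP     : [0]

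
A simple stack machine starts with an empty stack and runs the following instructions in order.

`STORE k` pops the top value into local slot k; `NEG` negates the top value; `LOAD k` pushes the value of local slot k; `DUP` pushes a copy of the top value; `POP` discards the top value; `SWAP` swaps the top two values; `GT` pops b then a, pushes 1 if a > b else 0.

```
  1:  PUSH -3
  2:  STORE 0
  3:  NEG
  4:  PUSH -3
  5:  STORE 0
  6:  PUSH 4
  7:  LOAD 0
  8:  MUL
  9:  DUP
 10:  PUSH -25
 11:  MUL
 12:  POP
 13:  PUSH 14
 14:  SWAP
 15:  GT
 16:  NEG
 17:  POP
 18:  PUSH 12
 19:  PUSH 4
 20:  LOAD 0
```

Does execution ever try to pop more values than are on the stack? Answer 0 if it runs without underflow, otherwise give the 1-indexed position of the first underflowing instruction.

3

PUSH -3 : [-3]
STORE 0 : []
NEG  — needs 1 operand, stack has 0 → underflow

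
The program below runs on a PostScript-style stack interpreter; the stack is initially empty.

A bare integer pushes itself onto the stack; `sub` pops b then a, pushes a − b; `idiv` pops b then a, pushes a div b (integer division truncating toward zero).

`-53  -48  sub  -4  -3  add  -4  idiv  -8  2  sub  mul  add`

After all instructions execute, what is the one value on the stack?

-15

-53   -53
-48   -53 -48
sub   -5
-4    -5 -4
-3    -5 -4 -3
add   -5 -7
-4    -5 -7 -4
idiv  -5 1
-8    -5 1 -8
2     -5 1 -8 2
sub   -5 1 -10
mul   -5 -10
add   -15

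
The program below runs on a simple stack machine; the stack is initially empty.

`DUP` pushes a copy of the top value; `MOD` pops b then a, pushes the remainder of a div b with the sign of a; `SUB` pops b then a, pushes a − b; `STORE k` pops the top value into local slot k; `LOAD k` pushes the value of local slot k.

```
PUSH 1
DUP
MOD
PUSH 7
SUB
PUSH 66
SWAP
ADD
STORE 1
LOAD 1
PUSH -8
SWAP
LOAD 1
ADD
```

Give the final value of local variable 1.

PUSH 1  -> [1]
DUP     -> [1, 1]
MOD     -> [0]
PUSH 7  -> [0, 7]
SUB     -> [-7]
PUSH 66 -> [-7, 66]
SWAP    -> [66, -7]
ADD     -> [59]
STORE 1 -> []
LOAD 1  -> [59]
PUSH -8 -> [59, -8]
SWAP    -> [-8, 59]
LOAD 1  -> [-8, 59, 59]
ADD     -> [-8, 118]

59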